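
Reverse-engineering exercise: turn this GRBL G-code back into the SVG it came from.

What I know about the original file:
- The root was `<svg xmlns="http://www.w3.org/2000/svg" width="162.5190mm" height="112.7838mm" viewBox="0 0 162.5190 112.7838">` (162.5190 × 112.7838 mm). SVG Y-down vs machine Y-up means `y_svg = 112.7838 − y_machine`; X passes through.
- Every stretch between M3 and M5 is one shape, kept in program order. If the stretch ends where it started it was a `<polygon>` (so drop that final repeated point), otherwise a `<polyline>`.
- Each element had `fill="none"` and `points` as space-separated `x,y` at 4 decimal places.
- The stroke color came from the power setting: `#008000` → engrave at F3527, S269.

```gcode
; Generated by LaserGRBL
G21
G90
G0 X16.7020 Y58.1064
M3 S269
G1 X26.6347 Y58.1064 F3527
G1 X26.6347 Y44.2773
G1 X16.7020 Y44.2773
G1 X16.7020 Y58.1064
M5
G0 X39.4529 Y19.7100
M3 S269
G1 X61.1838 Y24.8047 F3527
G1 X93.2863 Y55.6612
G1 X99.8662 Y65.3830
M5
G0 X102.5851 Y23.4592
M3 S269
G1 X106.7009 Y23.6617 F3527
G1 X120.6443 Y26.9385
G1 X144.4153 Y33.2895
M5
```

y_svg = 112.7838 − y_m. Every run uses S269, so all elements get stroke `#008000` (engrave).

[1] closed run; points: 16.7020,54.6774 26.6347,54.6774 26.6347,68.5065 16.7020,68.5065

[2] open run; points: 39.4529,93.0738 61.1838,87.9791 93.2863,57.1226 99.8662,47.4008

[3] open run; points: 102.5851,89.3246 106.7009,89.1221 120.6443,85.8453 144.4153,79.4943

<svg xmlns="http://www.w3.org/2000/svg" width="162.5190mm" height="112.7838mm" viewBox="0 0 162.5190 112.7838">
  <polygon points="16.7020,54.6774 26.6347,54.6774 26.6347,68.5065 16.7020,68.5065" fill="none" stroke="#008000"/>
  <polyline points="39.4529,93.0738 61.1838,87.9791 93.2863,57.1226 99.8662,47.4008" fill="none" stroke="#008000"/>
  <polyline points="102.5851,89.3246 106.7009,89.1221 120.6443,85.8453 144.4153,79.4943" fill="none" stroke="#008000"/>
</svg>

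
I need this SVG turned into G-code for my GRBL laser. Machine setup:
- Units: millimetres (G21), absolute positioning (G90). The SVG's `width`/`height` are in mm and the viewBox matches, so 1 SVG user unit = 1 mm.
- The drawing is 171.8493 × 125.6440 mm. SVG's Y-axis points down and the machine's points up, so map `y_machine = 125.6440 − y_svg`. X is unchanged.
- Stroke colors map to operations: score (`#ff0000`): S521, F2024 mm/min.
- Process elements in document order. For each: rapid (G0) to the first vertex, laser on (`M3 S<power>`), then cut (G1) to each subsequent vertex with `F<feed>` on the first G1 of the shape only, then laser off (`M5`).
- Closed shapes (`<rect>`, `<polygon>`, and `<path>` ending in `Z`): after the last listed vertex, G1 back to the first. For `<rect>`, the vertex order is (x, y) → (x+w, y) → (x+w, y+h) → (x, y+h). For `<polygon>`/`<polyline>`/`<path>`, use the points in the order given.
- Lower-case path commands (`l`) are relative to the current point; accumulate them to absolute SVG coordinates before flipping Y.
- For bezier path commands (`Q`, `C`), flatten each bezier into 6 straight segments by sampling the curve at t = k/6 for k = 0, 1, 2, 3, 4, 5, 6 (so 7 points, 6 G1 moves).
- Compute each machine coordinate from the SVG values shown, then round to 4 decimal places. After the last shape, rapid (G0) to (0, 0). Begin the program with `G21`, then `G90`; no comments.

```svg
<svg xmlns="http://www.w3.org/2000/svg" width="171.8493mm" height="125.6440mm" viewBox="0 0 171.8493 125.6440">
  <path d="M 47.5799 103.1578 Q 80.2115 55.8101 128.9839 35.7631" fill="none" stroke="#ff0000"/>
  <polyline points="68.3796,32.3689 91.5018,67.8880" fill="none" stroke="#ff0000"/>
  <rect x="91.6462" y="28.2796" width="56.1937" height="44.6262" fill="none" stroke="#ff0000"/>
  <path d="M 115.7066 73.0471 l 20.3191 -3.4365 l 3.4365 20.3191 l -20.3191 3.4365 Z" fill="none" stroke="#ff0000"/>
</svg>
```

1 u = 1 mm; y_m = 125.6440 − y.

[1] `<path>` quadratic bezier, #ff0000→score S521 F2024: (47.5799,22.4862) → (58.9055,37.5104) → (71.1277,51.0179) → (84.2467,63.0087) → (98.2624,73.4828) → (113.1748,82.4402) → (128.9839,89.8809)

[2] `<polyline>` line segment, #ff0000→score S521 F2024: (68.3796,93.2751) → (91.5018,57.7560)

[3] `<rect>` rectangle, #ff0000→score S521 F2024: (91.6462,97.3644) → (147.8399,97.3644) → (147.8399,52.7382) → (91.6462,52.7382) → (91.6462,97.3644) (closed)

[4] `<path>` regular polygon, #ff0000→score S521 F2024: (115.7066,52.5969) → (136.0257,56.0334) → (139.4622,35.7143) → (119.1431,32.2778) → (115.7066,52.5969) (closed)

G21
G90
G0 X47.5799 Y22.4862
M3 S521
G1 X58.9055 Y37.5104 F2024
G1 X71.1277 Y51.0179
G1 X84.2467 Y63.0087
G1 X98.2624 Y73.4828
G1 X113.1748 Y82.4402
G1 X128.9839 Y89.8809
M5
G0 X68.3796 Y93.2751
M3 S521
G1 X91.5018 Y57.7560 F2024
M5
G0 X91.6462 Y97.3644
M3 S521
G1 X147.8399 Y97.3644 F2024
G1 X147.8399 Y52.7382
G1 X91.6462 Y52.7382
G1 X91.6462 Y97.3644
M5
G0 X115.7066 Y52.5969
M3 S521
G1 X136.0257 Y56.0334 F2024
G1 X139.4622 Y35.7143
G1 X119.1431 Y32.2778
G1 X115.7066 Y52.5969
M5
G0 X0.0000 Y0.0000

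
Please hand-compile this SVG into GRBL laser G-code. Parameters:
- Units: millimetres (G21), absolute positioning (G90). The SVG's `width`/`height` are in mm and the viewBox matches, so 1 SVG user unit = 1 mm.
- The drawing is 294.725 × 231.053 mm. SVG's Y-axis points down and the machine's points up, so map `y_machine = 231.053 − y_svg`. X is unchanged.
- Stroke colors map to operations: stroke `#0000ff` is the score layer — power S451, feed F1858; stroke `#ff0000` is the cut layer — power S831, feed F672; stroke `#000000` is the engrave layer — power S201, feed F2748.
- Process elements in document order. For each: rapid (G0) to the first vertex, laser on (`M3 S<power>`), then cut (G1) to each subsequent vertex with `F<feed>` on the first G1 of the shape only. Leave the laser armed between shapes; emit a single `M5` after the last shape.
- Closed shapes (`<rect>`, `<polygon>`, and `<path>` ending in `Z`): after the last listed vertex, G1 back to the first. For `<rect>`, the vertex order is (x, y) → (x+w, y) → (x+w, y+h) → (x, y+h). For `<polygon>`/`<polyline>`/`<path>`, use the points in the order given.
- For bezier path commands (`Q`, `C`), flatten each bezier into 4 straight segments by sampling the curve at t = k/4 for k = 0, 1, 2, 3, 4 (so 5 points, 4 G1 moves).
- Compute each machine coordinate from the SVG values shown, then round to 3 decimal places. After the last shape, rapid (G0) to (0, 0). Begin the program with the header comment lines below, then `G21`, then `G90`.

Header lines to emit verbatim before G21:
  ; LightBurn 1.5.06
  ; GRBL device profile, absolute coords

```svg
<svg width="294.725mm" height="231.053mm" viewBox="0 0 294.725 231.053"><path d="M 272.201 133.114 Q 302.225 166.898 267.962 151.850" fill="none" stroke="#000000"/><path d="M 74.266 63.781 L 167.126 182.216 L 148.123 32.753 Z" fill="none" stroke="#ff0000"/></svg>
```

; LightBurn 1.5.06
; GRBL device profile, absolute coords
G21
G90
G0 X272.201 Y97.939
M3 S201
G1 X283.195 Y84.099 F2748
G1 X286.153 Y76.363
G1 X281.076 Y74.731
G1 X267.962 Y79.203
G0 X74.266 Y167.272
M3 S831
G1 X167.126 Y48.837 F672
G1 X148.123 Y198.300
G1 X74.266 Y167.272
M5
G0 X0.000 Y0.000

viewBox `0 0 294.725 231.053` with mm width/height → 1 unit = 1 mm. Flip: y_m = 231.053 − y_svg.

**Shape 1** — `<path>` quadratic bezier, stroke `#000000` → engrave (S201, F2748). Control points (SVG): P0=(272.201,133.114), P1=(302.225,166.898), P2=(267.962,151.850); sampled at t=k/4. Machine vertices: (272.201,97.939) → (283.195,84.099) → (286.153,76.363) → (281.076,74.731) → (267.962,79.203). Open path.

**Shape 2** — `<path>` closed polygon, stroke `#ff0000` → cut (S831, F672). Machine vertices: (74.266,167.272) → (167.126,48.837) → (148.123,198.300) → (74.266,167.272). Closed: final G1 returns to the first vertex.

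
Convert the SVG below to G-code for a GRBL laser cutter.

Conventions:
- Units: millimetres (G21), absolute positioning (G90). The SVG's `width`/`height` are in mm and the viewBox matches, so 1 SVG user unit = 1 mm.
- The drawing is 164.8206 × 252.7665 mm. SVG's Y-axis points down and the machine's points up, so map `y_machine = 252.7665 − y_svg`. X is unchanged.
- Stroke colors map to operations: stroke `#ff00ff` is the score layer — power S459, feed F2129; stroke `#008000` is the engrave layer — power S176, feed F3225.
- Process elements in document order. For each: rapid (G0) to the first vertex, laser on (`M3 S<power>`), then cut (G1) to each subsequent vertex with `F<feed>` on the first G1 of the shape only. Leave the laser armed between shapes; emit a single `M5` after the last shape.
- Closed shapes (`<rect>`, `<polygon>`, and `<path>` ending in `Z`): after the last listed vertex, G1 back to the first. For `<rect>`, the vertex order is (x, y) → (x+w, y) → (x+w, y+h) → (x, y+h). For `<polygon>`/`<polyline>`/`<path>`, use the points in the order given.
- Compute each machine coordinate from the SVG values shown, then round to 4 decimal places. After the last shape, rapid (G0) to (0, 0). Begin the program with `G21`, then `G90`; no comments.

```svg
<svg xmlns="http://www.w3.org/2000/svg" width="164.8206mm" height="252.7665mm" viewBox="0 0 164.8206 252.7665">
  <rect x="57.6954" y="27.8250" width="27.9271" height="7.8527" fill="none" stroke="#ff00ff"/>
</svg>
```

G21
G90
G0 X57.6954 Y224.9415
M3 S459
G1 X85.6225 Y224.9415 F2129
G1 X85.6225 Y217.0888
G1 X57.6954 Y217.0888
G1 X57.6954 Y224.9415
M5
G0 X0.0000 Y0.0000

Since the viewBox matches the mm dimensions, user units are millimetres directly. The only transform is the Y-flip y_m = 252.7665 − y_svg.

Shape 1 is a rectangle drawn with `<rect>`. Its stroke #ff00ff means score at S459, F2129. After flipping Y the toolpath is (57.6954,224.9415) → (85.6225,224.9415) → (85.6225,217.0888) → (57.6954,217.0888) → (57.6954,224.9415), returning to the start.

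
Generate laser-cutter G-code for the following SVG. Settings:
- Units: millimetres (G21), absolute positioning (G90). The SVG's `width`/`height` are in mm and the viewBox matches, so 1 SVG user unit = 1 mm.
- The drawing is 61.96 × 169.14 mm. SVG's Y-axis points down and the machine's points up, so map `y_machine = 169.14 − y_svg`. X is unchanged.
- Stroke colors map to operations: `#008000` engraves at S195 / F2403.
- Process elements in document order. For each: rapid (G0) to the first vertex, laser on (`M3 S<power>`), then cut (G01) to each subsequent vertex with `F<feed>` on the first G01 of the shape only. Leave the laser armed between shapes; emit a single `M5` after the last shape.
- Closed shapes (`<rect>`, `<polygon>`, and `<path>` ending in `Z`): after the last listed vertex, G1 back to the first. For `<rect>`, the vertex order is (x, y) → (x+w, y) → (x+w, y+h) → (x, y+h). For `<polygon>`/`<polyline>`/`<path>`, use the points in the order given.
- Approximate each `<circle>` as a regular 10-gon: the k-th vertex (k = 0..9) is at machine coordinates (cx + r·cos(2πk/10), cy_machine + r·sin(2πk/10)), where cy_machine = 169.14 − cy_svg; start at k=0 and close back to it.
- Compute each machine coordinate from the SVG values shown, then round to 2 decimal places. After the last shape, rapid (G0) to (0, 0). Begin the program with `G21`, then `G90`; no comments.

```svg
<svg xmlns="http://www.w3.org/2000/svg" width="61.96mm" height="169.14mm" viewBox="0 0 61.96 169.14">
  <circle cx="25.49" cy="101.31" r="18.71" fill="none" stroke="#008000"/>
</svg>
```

1 u = 1 mm; y_m = 169.14 − y.

[1] `<circle>` circle, #008000→engrave S195 F2403: (44.20,67.83) → (40.63,78.83) → (31.27,85.62) → (19.71,85.62) → (10.35,78.83) → (6.78,67.83) → (10.35,56.83) → (19.71,50.04) → (31.27,50.04) → (40.63,56.83) → (44.20,67.83) (closed)

G21
G90
G0 X44.20 Y67.83
M3 S195
G01 X40.63 Y78.83 F2403
G01 X31.27 Y85.62
G01 X19.71 Y85.62
G01 X10.35 Y78.83
G01 X6.78 Y67.83
G01 X10.35 Y56.83
G01 X19.71 Y50.04
G01 X31.27 Y50.04
G01 X40.63 Y56.83
G01 X44.20 Y67.83
M5
G0 X0.00 Y0.00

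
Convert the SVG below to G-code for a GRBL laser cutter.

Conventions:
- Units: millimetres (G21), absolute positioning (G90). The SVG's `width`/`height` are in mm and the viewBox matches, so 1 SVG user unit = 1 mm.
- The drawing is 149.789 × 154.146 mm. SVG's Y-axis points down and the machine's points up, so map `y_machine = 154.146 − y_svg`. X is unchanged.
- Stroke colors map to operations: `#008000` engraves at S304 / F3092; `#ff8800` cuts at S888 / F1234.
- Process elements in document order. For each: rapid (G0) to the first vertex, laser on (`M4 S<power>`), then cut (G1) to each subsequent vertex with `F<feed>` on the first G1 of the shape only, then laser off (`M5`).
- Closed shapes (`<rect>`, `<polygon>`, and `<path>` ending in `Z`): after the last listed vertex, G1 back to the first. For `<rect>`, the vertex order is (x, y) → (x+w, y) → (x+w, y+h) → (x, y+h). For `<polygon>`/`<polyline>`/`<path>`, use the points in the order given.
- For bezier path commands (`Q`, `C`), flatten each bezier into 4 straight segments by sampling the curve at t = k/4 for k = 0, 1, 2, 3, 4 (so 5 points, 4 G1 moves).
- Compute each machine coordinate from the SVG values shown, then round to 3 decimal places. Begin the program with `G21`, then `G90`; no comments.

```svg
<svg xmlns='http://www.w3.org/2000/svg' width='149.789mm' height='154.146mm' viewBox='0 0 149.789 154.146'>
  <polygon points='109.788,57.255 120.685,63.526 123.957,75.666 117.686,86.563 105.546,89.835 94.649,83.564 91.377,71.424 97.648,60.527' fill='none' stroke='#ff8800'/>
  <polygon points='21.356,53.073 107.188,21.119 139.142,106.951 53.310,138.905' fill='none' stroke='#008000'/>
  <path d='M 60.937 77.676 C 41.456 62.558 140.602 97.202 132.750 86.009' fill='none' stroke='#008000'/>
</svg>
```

G21
G90
G0 X109.788 Y96.891
M4 S888
G1 X120.685 Y90.620 F1234
G1 X123.957 Y78.480
G1 X117.686 Y67.583
G1 X105.546 Y64.311
G1 X94.649 Y70.582
G1 X91.377 Y82.722
G1 X97.648 Y93.619
G1 X109.788 Y96.891
M5
G0 X21.356 Y101.073
M4 S304
G1 X107.188 Y133.027 F3092
G1 X139.142 Y47.195
G1 X53.310 Y15.241
G1 X21.356 Y101.073
M5
G0 X60.937 Y76.470
M4 S304
G1 X65.043 Y79.972 F3092
G1 X92.483 Y73.775
G1 X122.102 Y66.843
G1 X132.750 Y68.137
M5

1 u = 1 mm; y_m = 154.146 − y.

[1] `<polygon>` regular polygon, #ff8800→cut S888 F1234: (109.788,96.891) → (120.685,90.620) → (123.957,78.480) → (117.686,67.583) → (105.546,64.311) → (94.649,70.582) → (91.377,82.722) → (97.648,93.619) → (109.788,96.891) (closed)

[2] `<polygon>` regular polygon, #008000→engrave S304 F3092: (21.356,101.073) → (107.188,133.027) → (139.142,47.195) → (53.310,15.241) → (21.356,101.073) (closed)

[3] `<path>` cubic bezier, #008000→engrave S304 F3092: (60.937,76.470) → (65.043,79.972) → (92.483,73.775) → (122.102,66.843) → (132.750,68.137)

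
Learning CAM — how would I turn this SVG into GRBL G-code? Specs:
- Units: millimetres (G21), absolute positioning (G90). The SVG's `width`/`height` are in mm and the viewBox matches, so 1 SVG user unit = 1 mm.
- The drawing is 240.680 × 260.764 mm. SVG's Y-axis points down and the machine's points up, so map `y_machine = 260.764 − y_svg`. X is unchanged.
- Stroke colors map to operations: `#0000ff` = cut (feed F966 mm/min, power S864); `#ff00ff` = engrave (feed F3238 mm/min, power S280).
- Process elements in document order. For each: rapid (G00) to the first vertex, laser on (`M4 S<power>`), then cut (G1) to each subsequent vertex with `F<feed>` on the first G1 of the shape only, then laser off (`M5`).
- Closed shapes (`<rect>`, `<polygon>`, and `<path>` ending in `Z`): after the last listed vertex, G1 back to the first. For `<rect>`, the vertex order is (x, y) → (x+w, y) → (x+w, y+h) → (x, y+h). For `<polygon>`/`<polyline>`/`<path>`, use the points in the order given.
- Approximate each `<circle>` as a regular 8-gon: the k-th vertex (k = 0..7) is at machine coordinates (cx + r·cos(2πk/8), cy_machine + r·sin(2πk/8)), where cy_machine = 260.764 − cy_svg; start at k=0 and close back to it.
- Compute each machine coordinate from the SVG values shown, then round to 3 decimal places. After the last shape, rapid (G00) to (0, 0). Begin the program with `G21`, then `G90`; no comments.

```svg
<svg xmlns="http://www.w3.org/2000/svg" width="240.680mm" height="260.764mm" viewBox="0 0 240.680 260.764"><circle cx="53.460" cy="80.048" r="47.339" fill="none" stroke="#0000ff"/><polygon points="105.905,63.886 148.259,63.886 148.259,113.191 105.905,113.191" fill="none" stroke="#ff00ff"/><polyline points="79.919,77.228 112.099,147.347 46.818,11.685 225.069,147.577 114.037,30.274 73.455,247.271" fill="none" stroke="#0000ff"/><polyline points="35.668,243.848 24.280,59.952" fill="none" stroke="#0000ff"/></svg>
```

1 u = 1 mm; y_m = 260.764 − y.

[1] `<circle>` circle, #0000ff→cut S864 F966: (100.799,180.716) → (86.934,214.190) → (53.460,228.055) → (19.986,214.190) → (6.121,180.716) → (19.986,147.242) → (53.460,133.377) → (86.934,147.242) → (100.799,180.716) (closed)

[2] `<polygon>` rectangle, #ff00ff→engrave S280 F3238: (105.905,196.878) → (148.259,196.878) → (148.259,147.573) → (105.905,147.573) → (105.905,196.878) (closed)

[3] `<polyline>` open polyline, #0000ff→cut S864 F966: (79.919,183.536) → (112.099,113.417) → (46.818,249.079) → (225.069,113.187) → (114.037,230.490) → (73.455,13.493)

[4] `<polyline>` line segment, #0000ff→cut S864 F966: (35.668,16.916) → (24.280,200.812)

G21
G90
G00 X100.799 Y180.716
M4 S864
G1 X86.934 Y214.190 F966
G1 X53.460 Y228.055
G1 X19.986 Y214.190
G1 X6.121 Y180.716
G1 X19.986 Y147.242
G1 X53.460 Y133.377
G1 X86.934 Y147.242
G1 X100.799 Y180.716
M5
G00 X105.905 Y196.878
M4 S280
G1 X148.259 Y196.878 F3238
G1 X148.259 Y147.573
G1 X105.905 Y147.573
G1 X105.905 Y196.878
M5
G00 X79.919 Y183.536
M4 S864
G1 X112.099 Y113.417 F966
G1 X46.818 Y249.079
G1 X225.069 Y113.187
G1 X114.037 Y230.490
G1 X73.455 Y13.493
M5
G00 X35.668 Y16.916
M4 S864
G1 X24.280 Y200.812 F966
M5
G00 X0.000 Y0.000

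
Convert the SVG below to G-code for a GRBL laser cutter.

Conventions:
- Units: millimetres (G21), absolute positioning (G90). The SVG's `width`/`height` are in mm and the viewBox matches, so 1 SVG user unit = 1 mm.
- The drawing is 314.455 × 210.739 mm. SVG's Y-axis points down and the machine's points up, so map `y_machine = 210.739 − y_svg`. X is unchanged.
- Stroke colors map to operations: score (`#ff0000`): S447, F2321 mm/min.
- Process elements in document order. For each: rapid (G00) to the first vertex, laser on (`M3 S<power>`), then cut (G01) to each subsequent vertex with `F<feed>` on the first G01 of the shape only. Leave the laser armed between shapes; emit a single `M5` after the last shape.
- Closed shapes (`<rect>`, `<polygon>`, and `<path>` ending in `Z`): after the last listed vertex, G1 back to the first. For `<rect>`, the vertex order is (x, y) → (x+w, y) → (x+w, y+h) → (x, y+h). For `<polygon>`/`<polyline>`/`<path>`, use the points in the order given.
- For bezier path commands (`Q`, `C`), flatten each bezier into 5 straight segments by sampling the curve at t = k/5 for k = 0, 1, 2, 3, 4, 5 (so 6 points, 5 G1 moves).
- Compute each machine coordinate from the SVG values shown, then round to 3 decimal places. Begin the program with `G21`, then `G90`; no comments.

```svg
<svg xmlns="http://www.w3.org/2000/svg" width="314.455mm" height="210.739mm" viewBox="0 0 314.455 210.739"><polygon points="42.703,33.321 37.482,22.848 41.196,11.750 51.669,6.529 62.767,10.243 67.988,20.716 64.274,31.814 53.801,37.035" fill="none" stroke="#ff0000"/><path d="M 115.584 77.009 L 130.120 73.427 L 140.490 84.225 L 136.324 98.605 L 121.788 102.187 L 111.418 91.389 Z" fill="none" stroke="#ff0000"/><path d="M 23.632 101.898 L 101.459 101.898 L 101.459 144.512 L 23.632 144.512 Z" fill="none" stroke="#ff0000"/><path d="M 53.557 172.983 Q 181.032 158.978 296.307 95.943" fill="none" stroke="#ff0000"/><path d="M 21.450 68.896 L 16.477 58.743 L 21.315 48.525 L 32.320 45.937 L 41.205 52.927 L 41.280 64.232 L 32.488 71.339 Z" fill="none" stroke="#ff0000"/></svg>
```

G21
G90
G00 X42.703 Y177.418
M3 S447
G01 X37.482 Y187.891 F2321
G01 X41.196 Y198.989
G01 X51.669 Y204.210
G01 X62.767 Y200.496
G01 X67.988 Y190.023
G01 X64.274 Y178.925
G01 X53.801 Y173.704
G01 X42.703 Y177.418
G00 X115.584 Y133.730
M3 S447
G01 X130.120 Y137.312 F2321
G01 X140.490 Y126.514
G01 X136.324 Y112.134
G01 X121.788 Y108.552
G01 X111.418 Y119.350
G01 X115.584 Y133.730
G00 X23.632 Y108.841
M3 S447
G01 X101.459 Y108.841 F2321
G01 X101.459 Y66.227
G01 X23.632 Y66.227
G01 X23.632 Y108.841
G00 X53.557 Y37.756
M3 S447
G01 X104.059 Y45.319 F2321
G01 X153.585 Y56.805
G01 X202.135 Y72.213
G01 X249.709 Y91.543
G01 X296.307 Y114.796
G00 X21.450 Y141.843
M3 S447
G01 X16.477 Y151.996 F2321
G01 X21.315 Y162.214
G01 X32.320 Y164.802
G01 X41.205 Y157.812
G01 X41.280 Y146.507
G01 X32.488 Y139.400
G01 X21.450 Y141.843
M5

viewBox `0 0 314.455 210.739` with mm width/height → 1 unit = 1 mm. Flip: y_m = 210.739 − y_svg.

**Shape 1** — `<polygon>` regular polygon, stroke `#ff0000` → score (S447, F2321). Machine vertices: (42.703,177.418) → (37.482,187.891) → (41.196,198.989) → (51.669,204.210) → (62.767,200.496) → (67.988,190.023) → (64.274,178.925) → (53.801,173.704) → (42.703,177.418). Closed: final G1 returns to the first vertex.

**Shape 2** — `<path>` regular polygon, stroke `#ff0000` → score (S447, F2321). Machine vertices: (115.584,133.730) → (130.120,137.312) → (140.490,126.514) → (136.324,112.134) → (121.788,108.552) → (111.418,119.350) → (115.584,133.730). Closed: final G1 returns to the first vertex.

**Shape 3** — `<path>` rectangle, stroke `#ff0000` → score (S447, F2321). Machine vertices: (23.632,108.841) → (101.459,108.841) → (101.459,66.227) → (23.632,66.227) → (23.632,108.841). Closed: final G1 returns to the first vertex.

**Shape 4** — `<path>` quadratic bezier, stroke `#ff0000` → score (S447, F2321). Control points (SVG): P0=(53.557,172.983), P1=(181.032,158.978), P2=(296.307,95.943); sampled at t=k/5. Machine vertices: (53.557,37.756) → (104.059,45.319) → (153.585,56.805) → (202.135,72.213) → (249.709,91.543) → (296.307,114.796). Open path.

**Shape 5** — `<path>` regular polygon, stroke `#ff0000` → score (S447, F2321). Machine vertices: (21.450,141.843) → (16.477,151.996) → (21.315,162.214) → (32.320,164.802) → (41.205,157.812) → (41.280,146.507) → (32.488,139.400) → (21.450,141.843). Closed: final G1 returns to the first vertex.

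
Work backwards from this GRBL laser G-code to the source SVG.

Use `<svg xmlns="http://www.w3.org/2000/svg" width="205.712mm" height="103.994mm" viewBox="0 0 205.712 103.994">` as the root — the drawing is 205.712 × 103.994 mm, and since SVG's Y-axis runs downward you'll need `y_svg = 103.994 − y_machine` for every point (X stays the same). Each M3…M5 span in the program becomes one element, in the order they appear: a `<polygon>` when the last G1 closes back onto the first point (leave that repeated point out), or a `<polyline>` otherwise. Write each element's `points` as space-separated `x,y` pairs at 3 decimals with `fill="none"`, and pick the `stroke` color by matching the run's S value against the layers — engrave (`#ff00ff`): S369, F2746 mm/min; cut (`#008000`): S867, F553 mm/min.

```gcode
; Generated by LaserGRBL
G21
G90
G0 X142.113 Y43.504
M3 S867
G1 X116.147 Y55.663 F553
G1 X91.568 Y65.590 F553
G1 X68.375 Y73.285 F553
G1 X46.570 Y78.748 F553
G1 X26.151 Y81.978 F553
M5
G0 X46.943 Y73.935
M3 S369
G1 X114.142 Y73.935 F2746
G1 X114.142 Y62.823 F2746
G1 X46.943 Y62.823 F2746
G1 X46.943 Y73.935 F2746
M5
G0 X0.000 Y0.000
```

y_svg = 103.994 − y_m.

[1] S867→`#008000` (cut); open run; points: 142.113,60.490 116.147,48.331 91.568,38.404 68.375,30.709 46.570,25.246 26.151,22.016

[2] S369→`#ff00ff` (engrave); closed run; points: 46.943,30.059 114.142,30.059 114.142,41.171 46.943,41.171

<svg xmlns="http://www.w3.org/2000/svg" width="205.712mm" height="103.994mm" viewBox="0 0 205.712 103.994">
  <polyline points="142.113,60.490 116.147,48.331 91.568,38.404 68.375,30.709 46.570,25.246 26.151,22.016" fill="none" stroke="#008000"/>
  <polygon points="46.943,30.059 114.142,30.059 114.142,41.171 46.943,41.171" fill="none" stroke="#ff00ff"/>
</svg>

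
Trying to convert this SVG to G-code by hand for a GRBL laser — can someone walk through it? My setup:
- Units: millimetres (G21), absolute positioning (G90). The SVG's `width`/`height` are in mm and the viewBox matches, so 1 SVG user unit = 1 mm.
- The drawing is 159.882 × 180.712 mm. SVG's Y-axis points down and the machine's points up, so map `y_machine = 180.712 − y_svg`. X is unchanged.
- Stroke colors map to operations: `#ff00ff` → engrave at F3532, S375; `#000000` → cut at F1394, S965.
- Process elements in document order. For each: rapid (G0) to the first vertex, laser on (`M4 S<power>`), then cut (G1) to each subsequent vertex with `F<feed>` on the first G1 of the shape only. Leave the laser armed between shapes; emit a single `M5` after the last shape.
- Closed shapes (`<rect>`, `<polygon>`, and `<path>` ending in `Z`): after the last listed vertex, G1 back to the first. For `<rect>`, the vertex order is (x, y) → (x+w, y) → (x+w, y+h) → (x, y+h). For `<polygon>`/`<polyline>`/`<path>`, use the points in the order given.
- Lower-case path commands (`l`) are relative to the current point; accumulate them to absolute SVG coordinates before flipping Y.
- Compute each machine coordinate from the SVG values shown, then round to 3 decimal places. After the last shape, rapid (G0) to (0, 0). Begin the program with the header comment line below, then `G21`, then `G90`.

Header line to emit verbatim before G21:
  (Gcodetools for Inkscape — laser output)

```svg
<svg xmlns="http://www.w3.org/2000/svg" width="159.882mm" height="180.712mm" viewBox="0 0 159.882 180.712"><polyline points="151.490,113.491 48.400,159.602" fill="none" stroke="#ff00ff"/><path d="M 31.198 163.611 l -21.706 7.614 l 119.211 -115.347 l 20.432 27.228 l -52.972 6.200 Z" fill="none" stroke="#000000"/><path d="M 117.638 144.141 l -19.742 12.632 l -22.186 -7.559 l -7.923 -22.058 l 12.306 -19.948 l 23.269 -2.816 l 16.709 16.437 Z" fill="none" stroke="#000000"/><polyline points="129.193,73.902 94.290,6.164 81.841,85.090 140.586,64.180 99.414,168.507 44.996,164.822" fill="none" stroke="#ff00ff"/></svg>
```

Since the viewBox matches the mm dimensions, user units are millimetres directly. The only transform is the Y-flip y_m = 180.712 − y_svg.

Shape 1 is a line segment drawn with `<polyline>`. Its stroke #ff00ff means engrave at S375, F3532. After flipping Y the toolpath is (151.490,67.221) → (48.400,21.110).

Shape 2 is a closed polygon drawn with `<path>`. Its stroke #000000 means cut at S965, F1394. After flipping Y the toolpath is (31.198,17.101) → (9.492,9.487) → (128.703,124.834) → (149.135,97.606) → (96.163,91.406) → (31.198,17.101), returning to the start.

Shape 3 is a regular polygon drawn with `<path>`. Its stroke #000000 means cut at S965, F1394. After flipping Y the toolpath is (117.638,36.571) → (97.896,23.939) → (75.710,31.498) → (67.787,53.556) → (80.093,73.504) → (103.362,76.320) → (120.071,59.883) → (117.638,36.571), returning to the start.

Shape 4 is a open polyline drawn with `<polyline>`. Its stroke #ff00ff means engrave at S375, F3532. After flipping Y the toolpath is (129.193,106.810) → (94.290,174.548) → (81.841,95.622) → (140.586,116.532) → (99.414,12.205) → (44.996,15.890).

(Gcodetools for Inkscape — laser output)
G21
G90
G0 X151.490 Y67.221
M4 S375
G1 X48.400 Y21.110 F3532
G0 X31.198 Y17.101
M4 S965
G1 X9.492 Y9.487 F1394
G1 X128.703 Y124.834
G1 X149.135 Y97.606
G1 X96.163 Y91.406
G1 X31.198 Y17.101
G0 X117.638 Y36.571
M4 S965
G1 X97.896 Y23.939 F1394
G1 X75.710 Y31.498
G1 X67.787 Y53.556
G1 X80.093 Y73.504
G1 X103.362 Y76.320
G1 X120.071 Y59.883
G1 X117.638 Y36.571
G0 X129.193 Y106.810
M4 S375
G1 X94.290 Y174.548 F3532
G1 X81.841 Y95.622
G1 X140.586 Y116.532
G1 X99.414 Y12.205
G1 X44.996 Y15.890
M5
G0 X0.000 Y0.000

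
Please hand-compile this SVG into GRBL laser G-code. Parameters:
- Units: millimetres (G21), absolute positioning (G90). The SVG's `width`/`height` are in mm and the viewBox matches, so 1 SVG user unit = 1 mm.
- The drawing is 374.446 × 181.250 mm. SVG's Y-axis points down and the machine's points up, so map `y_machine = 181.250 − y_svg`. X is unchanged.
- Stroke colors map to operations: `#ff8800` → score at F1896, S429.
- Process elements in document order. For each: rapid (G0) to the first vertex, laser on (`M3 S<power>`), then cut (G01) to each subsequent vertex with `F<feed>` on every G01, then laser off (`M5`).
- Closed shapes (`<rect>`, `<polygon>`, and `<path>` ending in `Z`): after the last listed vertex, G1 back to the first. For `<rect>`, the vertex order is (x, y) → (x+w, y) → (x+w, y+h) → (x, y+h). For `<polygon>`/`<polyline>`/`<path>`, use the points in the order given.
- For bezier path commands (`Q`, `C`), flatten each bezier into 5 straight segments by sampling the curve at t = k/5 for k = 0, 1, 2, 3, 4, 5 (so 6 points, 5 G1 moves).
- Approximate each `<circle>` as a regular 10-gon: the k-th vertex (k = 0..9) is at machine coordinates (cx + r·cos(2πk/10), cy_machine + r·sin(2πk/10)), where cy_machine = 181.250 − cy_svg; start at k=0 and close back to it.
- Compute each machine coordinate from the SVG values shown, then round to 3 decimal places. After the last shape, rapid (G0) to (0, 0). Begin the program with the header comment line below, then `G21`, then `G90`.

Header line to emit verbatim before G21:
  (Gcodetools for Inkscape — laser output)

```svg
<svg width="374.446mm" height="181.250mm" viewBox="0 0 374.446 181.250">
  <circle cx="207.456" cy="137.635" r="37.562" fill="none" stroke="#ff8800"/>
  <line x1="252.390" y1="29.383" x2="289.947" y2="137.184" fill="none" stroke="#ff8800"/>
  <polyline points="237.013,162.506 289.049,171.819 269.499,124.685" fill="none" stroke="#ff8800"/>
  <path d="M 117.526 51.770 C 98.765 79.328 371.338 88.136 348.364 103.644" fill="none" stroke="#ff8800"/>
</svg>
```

(Gcodetools for Inkscape — laser output)
G21
G90
G0 X245.018 Y43.615
M3 S429
G01 X237.844 Y65.693 F1896
G01 X219.063 Y79.339 F1896
G01 X195.849 Y79.339 F1896
G01 X177.068 Y65.693 F1896
G01 X169.894 Y43.615 F1896
G01 X177.068 Y21.537 F1896
G01 X195.849 Y7.891 F1896
G01 X219.063 Y7.891 F1896
G01 X237.844 Y21.537 F1896
G01 X245.018 Y43.615 F1896
M5
G0 X252.390 Y151.867
M3 S429
G01 X289.947 Y44.066 F1896
M5
G0 X237.013 Y18.744
M3 S429
G01 X289.049 Y9.431 F1896
G01 X269.499 Y56.565 F1896
M5
G0 X117.526 Y129.480
M3 S429
G01 X136.534 Y114.992 F1896
G01 X197.293 Y103.782 F1896
G01 X271.631 Y94.628 F1896
G01 X331.378 Y86.310 F1896
G01 X348.364 Y77.606 F1896
M5
G0 X0.000 Y0.000

1 u = 1 mm; y_m = 181.250 − y.

[1] `<circle>` circle, #ff8800→score S429 F1896: (245.018,43.615) → (237.844,65.693) → (219.063,79.339) → (195.849,79.339) → (177.068,65.693) → (169.894,43.615) → (177.068,21.537) → (195.849,7.891) → (219.063,7.891) → (237.844,21.537) → (245.018,43.615) (closed)

[2] `<line>` line segment, #ff8800→score S429 F1896: (252.390,151.867) → (289.947,44.066)

[3] `<polyline>` open polyline, #ff8800→score S429 F1896: (237.013,18.744) → (289.049,9.431) → (269.499,56.565)

[4] `<path>` cubic bezier, #ff8800→score S429 F1896: (117.526,129.480) → (136.534,114.992) → (197.293,103.782) → (271.631,94.628) → (331.378,86.310) → (348.364,77.606)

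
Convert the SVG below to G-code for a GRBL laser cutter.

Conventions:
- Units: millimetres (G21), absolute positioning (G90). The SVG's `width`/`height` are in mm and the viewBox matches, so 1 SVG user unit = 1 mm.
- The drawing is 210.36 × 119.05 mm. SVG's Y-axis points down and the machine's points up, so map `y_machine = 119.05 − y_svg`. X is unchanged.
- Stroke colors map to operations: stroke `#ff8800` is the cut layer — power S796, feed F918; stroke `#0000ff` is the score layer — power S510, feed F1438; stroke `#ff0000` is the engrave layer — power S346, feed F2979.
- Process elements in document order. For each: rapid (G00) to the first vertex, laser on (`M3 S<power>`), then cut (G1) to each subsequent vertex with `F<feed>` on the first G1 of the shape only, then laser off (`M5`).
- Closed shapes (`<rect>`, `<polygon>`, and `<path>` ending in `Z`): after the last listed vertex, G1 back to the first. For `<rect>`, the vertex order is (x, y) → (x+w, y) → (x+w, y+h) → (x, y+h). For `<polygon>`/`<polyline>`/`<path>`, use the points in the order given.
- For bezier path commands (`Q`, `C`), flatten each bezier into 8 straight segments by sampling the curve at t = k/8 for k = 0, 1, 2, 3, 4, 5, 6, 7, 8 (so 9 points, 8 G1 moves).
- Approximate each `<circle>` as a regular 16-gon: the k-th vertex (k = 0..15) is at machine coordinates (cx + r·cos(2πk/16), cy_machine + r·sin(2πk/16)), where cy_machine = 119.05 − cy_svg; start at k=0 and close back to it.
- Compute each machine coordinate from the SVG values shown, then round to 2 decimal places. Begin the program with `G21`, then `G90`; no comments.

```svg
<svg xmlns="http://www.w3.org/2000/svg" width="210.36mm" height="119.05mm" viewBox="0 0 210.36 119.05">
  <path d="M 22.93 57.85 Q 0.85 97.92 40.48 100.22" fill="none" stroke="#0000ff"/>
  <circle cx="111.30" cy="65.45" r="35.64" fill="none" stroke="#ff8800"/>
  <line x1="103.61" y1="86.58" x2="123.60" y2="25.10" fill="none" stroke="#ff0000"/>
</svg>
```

G21
G90
G00 X22.93 Y61.20
M3 S510
G1 X18.37 Y51.77 F1438
G1 X15.75 Y43.53
G1 X15.05 Y36.46
G1 X16.28 Y30.57
G1 X19.44 Y25.87
G1 X24.52 Y22.34
G1 X31.54 Y20.00
G1 X40.48 Y18.83
M5
G00 X146.94 Y53.60
M3 S796
G1 X144.23 Y67.24 F918
G1 X136.50 Y78.80
G1 X124.94 Y86.53
G1 X111.30 Y89.24
G1 X97.66 Y86.53
G1 X86.10 Y78.80
G1 X78.37 Y67.24
G1 X75.66 Y53.60
G1 X78.37 Y39.96
G1 X86.10 Y28.40
G1 X97.66 Y20.67
G1 X111.30 Y17.96
G1 X124.94 Y20.67
G1 X136.50 Y28.40
G1 X144.23 Y39.96
G1 X146.94 Y53.60
M5
G00 X103.61 Y32.47
M3 S346
G1 X123.60 Y93.95 F2979
M5

Since the viewBox matches the mm dimensions, user units are millimetres directly. The only transform is the Y-flip y_m = 119.05 − y_svg.

Shape 1 is a quadratic bezier drawn with `<path>`. Its stroke #0000ff means score at S510, F1438. After flipping Y the toolpath is (22.93,61.20) → (18.37,51.77) → (15.75,43.53) → (15.05,36.46) → (16.28,30.57) → (19.44,25.87) → (24.52,22.34) → (31.54,20.00) → (40.48,18.83).

Shape 2 is a circle drawn with `<circle>`. Its stroke #ff8800 means cut at S796, F918. After flipping Y the toolpath is (146.94,53.60) → (144.23,67.24) → (136.50,78.80) → (124.94,86.53) → (111.30,89.24) → (97.66,86.53) → (86.10,78.80) → (78.37,67.24) → (75.66,53.60) → (78.37,39.96) → (86.10,28.40) → (97.66,20.67) → (111.30,17.96) → (124.94,20.67) → (136.50,28.40) → (144.23,39.96) → (146.94,53.60), returning to the start.

Shape 3 is a line segment drawn with `<line>`. Its stroke #ff0000 means engrave at S346, F2979. After flipping Y the toolpath is (103.61,32.47) → (123.60,93.95).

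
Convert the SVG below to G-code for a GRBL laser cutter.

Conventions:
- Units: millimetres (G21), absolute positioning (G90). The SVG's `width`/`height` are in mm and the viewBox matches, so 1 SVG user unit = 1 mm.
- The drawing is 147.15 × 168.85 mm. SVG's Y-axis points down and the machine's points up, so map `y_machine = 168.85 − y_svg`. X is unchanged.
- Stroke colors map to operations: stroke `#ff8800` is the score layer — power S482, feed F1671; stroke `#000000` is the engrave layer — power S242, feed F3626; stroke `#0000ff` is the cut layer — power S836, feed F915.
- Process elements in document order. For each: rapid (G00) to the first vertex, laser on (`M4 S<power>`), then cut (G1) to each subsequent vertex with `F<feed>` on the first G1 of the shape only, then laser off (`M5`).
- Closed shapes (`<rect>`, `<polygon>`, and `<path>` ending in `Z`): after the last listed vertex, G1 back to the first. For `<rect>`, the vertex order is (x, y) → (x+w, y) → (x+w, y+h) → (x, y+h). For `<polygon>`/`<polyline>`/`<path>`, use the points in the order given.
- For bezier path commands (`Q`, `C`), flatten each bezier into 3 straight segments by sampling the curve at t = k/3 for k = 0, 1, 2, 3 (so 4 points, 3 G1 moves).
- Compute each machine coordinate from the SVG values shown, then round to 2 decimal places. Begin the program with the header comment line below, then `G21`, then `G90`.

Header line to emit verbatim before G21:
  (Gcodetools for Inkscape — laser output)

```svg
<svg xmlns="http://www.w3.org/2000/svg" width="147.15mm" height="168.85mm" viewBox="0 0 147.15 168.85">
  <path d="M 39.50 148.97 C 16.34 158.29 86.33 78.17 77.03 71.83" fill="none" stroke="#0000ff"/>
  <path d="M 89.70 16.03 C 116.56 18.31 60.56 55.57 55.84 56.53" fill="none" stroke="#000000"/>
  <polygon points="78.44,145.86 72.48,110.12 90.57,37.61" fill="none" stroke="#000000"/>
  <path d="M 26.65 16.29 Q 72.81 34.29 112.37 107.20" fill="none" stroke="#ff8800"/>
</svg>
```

viewBox `0 0 147.15 168.85` with mm width/height → 1 unit = 1 mm. Flip: y_m = 168.85 − y_svg.

**Shape 1** — `<path>` cubic bezier, stroke `#0000ff` → cut (S836, F915). Control points (SVG): P0=(39.50,148.97), P1=(16.34,158.29), P2=(86.33,78.17), P3=(77.03,71.83); sampled at t=k/3. Machine vertices: (39.50,19.88) → (41.00,34.33) → (66.29,72.13) → (77.03,97.02). Open path.

**Shape 2** — `<path>` cubic bezier, stroke `#000000` → engrave (S242, F3626). Control points (SVG): P0=(89.70,16.03), P1=(116.56,18.31), P2=(60.56,55.57), P3=(55.84,56.53); sampled at t=k/3. Machine vertices: (89.70,152.82) → (93.91,141.52) → (72.69,122.74) → (55.84,112.32). Open path.

**Shape 3** — `<polygon>` closed polygon, stroke `#000000` → engrave (S242, F3626). Machine vertices: (78.44,22.99) → (72.48,58.73) → (90.57,131.24) → (78.44,22.99). Closed: final G1 returns to the first vertex.

**Shape 4** — `<path>` quadratic bezier, stroke `#ff8800` → score (S482, F1671). Control points (SVG): P0=(26.65,16.29), P1=(72.81,34.29), P2=(112.37,107.20); sampled at t=k/3. Machine vertices: (26.65,152.56) → (56.69,134.46) → (85.26,104.16) → (112.37,61.65). Open path.

(Gcodetools for Inkscape — laser output)
G21
G90
G00 X39.50 Y19.88
M4 S836
G1 X41.00 Y34.33 F915
G1 X66.29 Y72.13
G1 X77.03 Y97.02
M5
G00 X89.70 Y152.82
M4 S242
G1 X93.91 Y141.52 F3626
G1 X72.69 Y122.74
G1 X55.84 Y112.32
M5
G00 X78.44 Y22.99
M4 S242
G1 X72.48 Y58.73 F3626
G1 X90.57 Y131.24
G1 X78.44 Y22.99
M5
G00 X26.65 Y152.56
M4 S482
G1 X56.69 Y134.46 F1671
G1 X85.26 Y104.16
G1 X112.37 Y61.65
M5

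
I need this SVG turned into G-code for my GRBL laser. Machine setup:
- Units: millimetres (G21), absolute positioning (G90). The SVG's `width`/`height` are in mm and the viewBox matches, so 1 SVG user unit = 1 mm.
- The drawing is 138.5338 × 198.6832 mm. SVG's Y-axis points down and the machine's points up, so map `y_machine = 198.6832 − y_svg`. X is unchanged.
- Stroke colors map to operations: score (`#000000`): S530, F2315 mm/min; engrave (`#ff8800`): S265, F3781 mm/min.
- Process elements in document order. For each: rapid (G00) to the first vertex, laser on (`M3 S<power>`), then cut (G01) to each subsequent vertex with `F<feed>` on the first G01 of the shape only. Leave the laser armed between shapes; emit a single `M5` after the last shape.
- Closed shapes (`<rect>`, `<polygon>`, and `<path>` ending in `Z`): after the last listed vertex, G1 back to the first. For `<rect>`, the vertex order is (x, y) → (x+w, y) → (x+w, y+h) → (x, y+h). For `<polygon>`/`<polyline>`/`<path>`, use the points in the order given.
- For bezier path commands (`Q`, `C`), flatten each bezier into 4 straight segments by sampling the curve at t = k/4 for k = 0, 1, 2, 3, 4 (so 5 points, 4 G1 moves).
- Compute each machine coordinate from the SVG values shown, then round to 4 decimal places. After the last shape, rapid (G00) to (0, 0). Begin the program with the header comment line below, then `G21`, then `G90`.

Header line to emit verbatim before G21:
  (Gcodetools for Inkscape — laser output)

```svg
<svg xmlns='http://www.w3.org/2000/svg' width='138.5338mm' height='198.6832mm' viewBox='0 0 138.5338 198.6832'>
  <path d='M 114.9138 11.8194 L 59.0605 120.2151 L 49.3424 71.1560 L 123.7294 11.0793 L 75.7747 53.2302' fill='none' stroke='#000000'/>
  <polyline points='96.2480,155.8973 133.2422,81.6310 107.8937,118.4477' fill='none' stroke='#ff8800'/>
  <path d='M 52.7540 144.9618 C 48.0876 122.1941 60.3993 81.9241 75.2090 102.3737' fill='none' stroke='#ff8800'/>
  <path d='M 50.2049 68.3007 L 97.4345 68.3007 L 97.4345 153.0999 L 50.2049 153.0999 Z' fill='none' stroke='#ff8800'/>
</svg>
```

1 u = 1 mm; y_m = 198.6832 − y.

[1] `<path>` open polyline, #000000→score S530 F2315: (114.9138,186.8638) → (59.0605,78.4681) → (49.3424,127.5272) → (123.7294,187.6039) → (75.7747,145.4530)

[2] `<polyline>` open polyline, #ff8800→engrave S265 F3781: (96.2480,42.7859) → (133.2422,117.0522) → (107.8937,80.2355)

[3] `<path>` cubic bezier, #ff8800→engrave S265 F3781: (52.7540,53.7214) → (52.2113,72.8566) → (56.6780,91.2219) → (64.7964,101.4840) → (75.2090,96.3095)

[4] `<path>` rectangle, #ff8800→engrave S265 F3781: (50.2049,130.3825) → (97.4345,130.3825) → (97.4345,45.5833) → (50.2049,45.5833) → (50.2049,130.3825) (closed)

(Gcodetools for Inkscape — laser output)
G21
G90
G00 X114.9138 Y186.8638
M3 S530
G01 X59.0605 Y78.4681 F2315
G01 X49.3424 Y127.5272
G01 X123.7294 Y187.6039
G01 X75.7747 Y145.4530
G00 X96.2480 Y42.7859
M3 S265
G01 X133.2422 Y117.0522 F3781
G01 X107.8937 Y80.2355
G00 X52.7540 Y53.7214
M3 S265
G01 X52.2113 Y72.8566 F3781
G01 X56.6780 Y91.2219
G01 X64.7964 Y101.4840
G01 X75.2090 Y96.3095
G00 X50.2049 Y130.3825
M3 S265
G01 X97.4345 Y130.3825 F3781
G01 X97.4345 Y45.5833
G01 X50.2049 Y45.5833
G01 X50.2049 Y130.3825
M5
G00 X0.0000 Y0.0000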